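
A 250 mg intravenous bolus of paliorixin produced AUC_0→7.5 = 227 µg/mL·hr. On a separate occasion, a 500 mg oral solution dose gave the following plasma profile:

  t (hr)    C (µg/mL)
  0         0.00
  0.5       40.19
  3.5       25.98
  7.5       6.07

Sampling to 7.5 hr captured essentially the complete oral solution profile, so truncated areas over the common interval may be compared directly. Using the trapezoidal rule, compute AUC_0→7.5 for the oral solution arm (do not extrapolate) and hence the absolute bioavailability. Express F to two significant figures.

Trapezoidal AUC_0→7.5 (oral solution):
  [0→0.5]: (0.00+40.19)/2 × 0.5 = 10.0475
  [0.5→3.5]: (40.19+25.98)/2 × 3 = 99.255
  [3.5→7.5]: (25.98+6.07)/2 × 4 = 64.1
  Sum = 173.4025 µg/mL·hr
F = (AUC_ev/D_ev)/(AUC_iv/D_iv) = (173.4025/500)/(227/250) = 0.346805/0.908 = 0.3819

F = 0.38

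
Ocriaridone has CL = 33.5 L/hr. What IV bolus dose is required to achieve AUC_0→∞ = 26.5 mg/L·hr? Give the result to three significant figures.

Dose = 888 mg

Dose_iv = CL × AUC_0→∞
     = 33.5 × 26.5 = 887.75 mg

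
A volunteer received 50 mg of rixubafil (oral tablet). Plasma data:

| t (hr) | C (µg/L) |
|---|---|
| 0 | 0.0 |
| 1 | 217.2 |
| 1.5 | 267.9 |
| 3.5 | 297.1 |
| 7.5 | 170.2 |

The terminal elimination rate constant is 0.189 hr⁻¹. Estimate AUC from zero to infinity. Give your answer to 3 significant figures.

Trapezoidal AUC_0→7.5:
  [0→1]: (0.0+217.2)/2 × 1 = 108.6
  [1→1.5]: (217.2+267.9)/2 × 0.5 = 121.275
  [1.5→3.5]: (267.9+297.1)/2 × 2 = 565.0
  [3.5→7.5]: (297.1+170.2)/2 × 4 = 934.6
  Sum = 1729.475 µg/L·hr
Extrapolated tail: C_last / k_e = 170.2 / 0.189 = 900.529
AUC_0→∞ = 1729.475 + 900.529 = 2630.004 µg/L·hr

AUC = 2630 µg/L·hr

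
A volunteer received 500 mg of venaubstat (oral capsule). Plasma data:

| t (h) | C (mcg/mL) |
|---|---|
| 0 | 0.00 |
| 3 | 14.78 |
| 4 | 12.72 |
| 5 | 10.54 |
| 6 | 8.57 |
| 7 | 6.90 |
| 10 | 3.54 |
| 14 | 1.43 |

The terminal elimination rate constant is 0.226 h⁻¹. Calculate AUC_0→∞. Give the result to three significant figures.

AUC = 96.8 mcg/mL·h

Trapezoidal AUC_0→14:
  [0→3]: (0.00+14.78)/2 × 3 = 22.17
  [3→4]: (14.78+12.72)/2 × 1 = 13.75
  [4→5]: (12.72+10.54)/2 × 1 = 11.63
  [5→6]: (10.54+8.57)/2 × 1 = 9.555
  [6→7]: (8.57+6.90)/2 × 1 = 7.735
  [7→10]: (6.90+3.54)/2 × 3 = 15.66
  [10→14]: (3.54+1.43)/2 × 4 = 9.94
  Sum = 90.44 mcg/mL·h
Extrapolated tail: C_last / k_e = 1.43 / 0.226 = 6.327
AUC_0→∞ = 90.44 + 6.327 = 96.767 mcg/mL·h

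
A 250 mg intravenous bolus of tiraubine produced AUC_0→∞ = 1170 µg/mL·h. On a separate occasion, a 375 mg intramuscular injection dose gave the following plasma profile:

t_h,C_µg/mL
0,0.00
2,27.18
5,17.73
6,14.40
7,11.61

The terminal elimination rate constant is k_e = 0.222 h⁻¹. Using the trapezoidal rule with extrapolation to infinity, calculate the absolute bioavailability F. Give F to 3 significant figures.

Trapezoidal AUC_0→7 (intramuscular injection):
  [0→2]: (0.00+27.18)/2 × 2 = 27.18
  [2→5]: (27.18+17.73)/2 × 3 = 67.365
  [5→6]: (17.73+14.40)/2 × 1 = 16.065
  [6→7]: (14.40+11.61)/2 × 1 = 13.005
  Sum = 123.615 µg/mL·h
Tail: C_last/k_e = 11.61/0.222 = 52.297
AUC_0→∞ (intramuscular injection) = 123.615 + 52.297 = 175.912 µg/mL·h
F = (AUC_ev/D_ev)/(AUC_iv/D_iv) = (175.912/375)/(1170/250) = 0.469099/4.68 = 0.1002

F = 0.100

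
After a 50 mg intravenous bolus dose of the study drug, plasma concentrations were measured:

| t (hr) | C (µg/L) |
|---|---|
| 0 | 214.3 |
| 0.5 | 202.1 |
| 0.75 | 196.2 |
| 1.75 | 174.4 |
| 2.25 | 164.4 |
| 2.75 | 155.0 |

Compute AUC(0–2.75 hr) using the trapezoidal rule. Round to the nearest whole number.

AUC = 504 µg/L·hr

Trapezoidal AUC_0→2.75:
  [0→0.5]: (214.3+202.1)/2 × 0.5 = 104.1
  [0.5→0.75]: (202.1+196.2)/2 × 0.25 = 49.7875
  [0.75→1.75]: (196.2+174.4)/2 × 1 = 185.3
  [1.75→2.25]: (174.4+164.4)/2 × 0.5 = 84.7
  [2.25→2.75]: (164.4+155.0)/2 × 0.5 = 79.85
  Sum = 503.7375 µg/L·hr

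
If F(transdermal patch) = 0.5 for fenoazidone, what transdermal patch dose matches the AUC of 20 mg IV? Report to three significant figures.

D_transdermal = 40.0 mg

For equal systemic exposure: F × D_ev = D_iv
D_ev = D_iv / F = 20 / 0.5 = 40 mg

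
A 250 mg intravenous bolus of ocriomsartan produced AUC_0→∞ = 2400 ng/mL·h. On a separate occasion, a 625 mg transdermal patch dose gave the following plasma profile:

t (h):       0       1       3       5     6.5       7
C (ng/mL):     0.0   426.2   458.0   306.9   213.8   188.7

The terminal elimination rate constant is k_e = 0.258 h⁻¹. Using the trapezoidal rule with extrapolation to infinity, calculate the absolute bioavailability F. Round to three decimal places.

Trapezoidal AUC_0→7 (transdermal patch):
  [0→1]: (0.0+426.2)/2 × 1 = 213.1
  [1→3]: (426.2+458.0)/2 × 2 = 884.2
  [3→5]: (458.0+306.9)/2 × 2 = 764.9
  [5→6.5]: (306.9+213.8)/2 × 1.5 = 390.525
  [6.5→7]: (213.8+188.7)/2 × 0.5 = 100.625
  Sum = 2353.35 ng/mL·h
Tail: C_last/k_e = 188.7/0.258 = 731.395
AUC_0→∞ (transdermal patch) = 2353.35 + 731.395 = 3084.745 ng/mL·h
F = (AUC_ev/D_ev)/(AUC_iv/D_iv) = (3084.745/625)/(2400/250) = 4.935592/9.6 = 0.5141

F = 0.514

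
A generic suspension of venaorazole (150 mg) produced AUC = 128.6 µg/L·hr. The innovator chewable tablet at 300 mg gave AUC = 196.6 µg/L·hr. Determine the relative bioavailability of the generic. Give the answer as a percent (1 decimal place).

F_rel = (AUC_test/D_test) / (AUC_ref/D_ref)
      = (128.6/150) / (196.6/300)
      = 0.857333 / 0.655333 = 1.3082 = 130.82%

F_rel = 130.8%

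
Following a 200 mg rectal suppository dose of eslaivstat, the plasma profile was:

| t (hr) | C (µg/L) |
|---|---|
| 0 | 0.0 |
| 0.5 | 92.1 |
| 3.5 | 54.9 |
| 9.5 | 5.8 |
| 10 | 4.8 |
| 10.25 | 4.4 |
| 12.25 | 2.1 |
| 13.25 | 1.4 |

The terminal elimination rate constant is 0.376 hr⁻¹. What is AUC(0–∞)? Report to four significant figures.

Trapezoidal AUC_0→13.25:
  [0→0.5]: (0.0+92.1)/2 × 0.5 = 23.025
  [0.5→3.5]: (92.1+54.9)/2 × 3 = 220.5
  [3.5→9.5]: (54.9+5.8)/2 × 6 = 182.1
  [9.5→10]: (5.8+4.8)/2 × 0.5 = 2.65
  [10→10.25]: (4.8+4.4)/2 × 0.25 = 1.15
  [10.25→12.25]: (4.4+2.1)/2 × 2 = 6.5
  [12.25→13.25]: (2.1+1.4)/2 × 1 = 1.75
  Sum = 437.675 µg/L·hr
Extrapolated tail: C_last / k_e = 1.4 / 0.376 = 3.723
AUC_0→∞ = 437.675 + 3.723 = 441.398 µg/L·hr

AUC = 441.4 µg/L·hr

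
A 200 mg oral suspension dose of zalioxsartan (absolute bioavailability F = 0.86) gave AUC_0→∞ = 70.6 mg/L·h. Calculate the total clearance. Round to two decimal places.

CL = F × Dose / AUC_0→∞
   = 0.86 × 200 / 70.6 = 2.43626 L/h

CL = 2.44 L/h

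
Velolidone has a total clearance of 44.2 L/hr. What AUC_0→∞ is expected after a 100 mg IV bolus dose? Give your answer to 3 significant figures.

AUC_0→∞ = Dose_iv / CL
        = 100 / 44.2 = 2.26244 mg/L·hr

AUC = 2.26 mg/L·hr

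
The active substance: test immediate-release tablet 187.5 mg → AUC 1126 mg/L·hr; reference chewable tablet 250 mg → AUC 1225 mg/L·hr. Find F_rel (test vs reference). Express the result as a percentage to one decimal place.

F_rel = (AUC_test/D_test) / (AUC_ref/D_ref)
      = (1126/187.5) / (1225/250)
      = 6.00533 / 4.9 = 1.2256 = 122.56%

F_rel = 122.6%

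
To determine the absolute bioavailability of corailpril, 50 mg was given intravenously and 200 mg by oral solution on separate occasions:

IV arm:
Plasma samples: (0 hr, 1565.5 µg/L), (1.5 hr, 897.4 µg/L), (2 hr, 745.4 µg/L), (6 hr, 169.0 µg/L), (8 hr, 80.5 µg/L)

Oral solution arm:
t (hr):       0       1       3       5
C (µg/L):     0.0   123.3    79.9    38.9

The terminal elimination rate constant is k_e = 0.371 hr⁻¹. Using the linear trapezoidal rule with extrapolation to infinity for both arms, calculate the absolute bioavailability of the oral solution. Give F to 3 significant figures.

Trapezoidal AUC_0→8 (IV):
  [0→1.5]: (1565.5+897.4)/2 × 1.5 = 1847.175
  [1.5→2]: (897.4+745.4)/2 × 0.5 = 410.7
  [2→6]: (745.4+169.0)/2 × 4 = 1828.8
  [6→8]: (169.0+80.5)/2 × 2 = 249.5
  Sum = 4336.175 µg/L·hr
IV tail: 80.5/0.371 = 216.981; AUC_iv,0→∞ = 4336.175 + 216.981 = 4553.156 µg/L·hr
Trapezoidal AUC_0→5 (oral solution):
  [0→1]: (0.0+123.3)/2 × 1 = 61.65
  [1→3]: (123.3+79.9)/2 × 2 = 203.2
  [3→5]: (79.9+38.9)/2 × 2 = 118.8
  Sum = 383.65 µg/L·hr
oral solution tail: 38.9/0.371 = 104.852; AUC_ev,0→∞ = 383.65 + 104.852 = 488.502 µg/L·hr
F = (AUC_ev/D_ev)/(AUC_iv/D_iv) = (488.502/200)/(4553.156/50) = 2.44251/91.06312 = 0.0268

F = 0.0268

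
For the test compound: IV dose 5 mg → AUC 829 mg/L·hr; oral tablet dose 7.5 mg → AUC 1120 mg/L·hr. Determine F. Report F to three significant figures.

F = (AUC_ev / D_ev) / (AUC_iv / D_iv)
  = (1120/7.5) / (829/5)
  = 149.333 / 165.8 = 0.9007

F = 0.901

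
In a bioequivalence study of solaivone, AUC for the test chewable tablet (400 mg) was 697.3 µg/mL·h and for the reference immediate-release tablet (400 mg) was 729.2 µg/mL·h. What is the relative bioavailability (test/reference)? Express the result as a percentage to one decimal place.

F_rel = 95.6%

F_rel = (AUC_test/D_test) / (AUC_ref/D_ref)
      = (697.3/400) / (729.2/400)
      = 1.74325 / 1.823 = 0.9563 = 95.63%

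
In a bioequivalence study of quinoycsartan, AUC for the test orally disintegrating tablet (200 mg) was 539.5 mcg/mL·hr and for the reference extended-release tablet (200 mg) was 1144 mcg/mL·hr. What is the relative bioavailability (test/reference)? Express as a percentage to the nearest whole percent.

F_rel = (AUC_test/D_test) / (AUC_ref/D_ref)
      = (539.5/200) / (1144/200)
      = 2.6975 / 5.72 = 0.4716 = 47.16%

F_rel = 47%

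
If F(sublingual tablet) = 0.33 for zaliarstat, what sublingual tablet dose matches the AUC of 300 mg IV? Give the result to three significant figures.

For equal systemic exposure: F × D_ev = D_iv
D_ev = D_iv / F = 300 / 0.33 = 909.091 mg

D_sublingual = 909 mg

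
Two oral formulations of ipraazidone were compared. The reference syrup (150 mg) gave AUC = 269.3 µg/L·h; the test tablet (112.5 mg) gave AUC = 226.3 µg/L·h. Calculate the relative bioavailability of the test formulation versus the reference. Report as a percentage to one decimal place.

F_rel = (AUC_test/D_test) / (AUC_ref/D_ref)
      = (226.3/112.5) / (269.3/150)
      = 2.01156 / 1.79533 = 1.1204 = 112.04%

F_rel = 112.0%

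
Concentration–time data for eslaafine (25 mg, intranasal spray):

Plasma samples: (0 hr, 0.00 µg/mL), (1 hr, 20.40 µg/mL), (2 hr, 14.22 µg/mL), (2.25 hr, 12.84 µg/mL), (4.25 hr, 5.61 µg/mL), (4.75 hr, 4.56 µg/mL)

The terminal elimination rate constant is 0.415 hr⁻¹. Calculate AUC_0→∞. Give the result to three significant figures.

AUC = 62.9 µg/mL·hr

Trapezoidal AUC_0→4.75:
  [0→1]: (0.00+20.40)/2 × 1 = 10.2
  [1→2]: (20.40+14.22)/2 × 1 = 17.31
  [2→2.25]: (14.22+12.84)/2 × 0.25 = 3.3825
  [2.25→4.25]: (12.84+5.61)/2 × 2 = 18.45
  [4.25→4.75]: (5.61+4.56)/2 × 0.5 = 2.5425
  Sum = 51.885 µg/mL·hr
Extrapolated tail: C_last / k_e = 4.56 / 0.415 = 10.988
AUC_0→∞ = 51.885 + 10.988 = 62.873 µg/mL·hr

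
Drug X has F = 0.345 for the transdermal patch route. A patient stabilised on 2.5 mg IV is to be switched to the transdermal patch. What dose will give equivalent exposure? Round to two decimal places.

For equal systemic exposure: F × D_ev = D_iv
D_ev = D_iv / F = 2.5 / 0.345 = 7.24638 mg

D_transdermal = 7.25 mg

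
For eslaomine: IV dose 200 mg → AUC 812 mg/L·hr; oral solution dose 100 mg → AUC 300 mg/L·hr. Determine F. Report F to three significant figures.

F = (AUC_ev / D_ev) / (AUC_iv / D_iv)
  = (300/100) / (812/200)
  = 3 / 4.06 = 0.7389

F = 0.739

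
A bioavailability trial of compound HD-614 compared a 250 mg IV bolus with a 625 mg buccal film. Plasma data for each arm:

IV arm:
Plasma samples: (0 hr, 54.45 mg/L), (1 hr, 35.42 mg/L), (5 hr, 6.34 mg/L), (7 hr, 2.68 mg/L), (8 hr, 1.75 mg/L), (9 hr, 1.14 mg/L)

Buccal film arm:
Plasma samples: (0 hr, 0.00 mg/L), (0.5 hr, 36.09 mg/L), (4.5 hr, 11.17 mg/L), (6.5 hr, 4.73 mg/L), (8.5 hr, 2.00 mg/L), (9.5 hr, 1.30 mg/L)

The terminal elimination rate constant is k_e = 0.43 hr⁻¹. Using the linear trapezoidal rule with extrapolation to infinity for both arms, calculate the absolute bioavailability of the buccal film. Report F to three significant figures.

Trapezoidal AUC_0→9 (IV):
  [0→1]: (54.45+35.42)/2 × 1 = 44.935
  [1→5]: (35.42+6.34)/2 × 4 = 83.52
  [5→7]: (6.34+2.68)/2 × 2 = 9.02
  [7→8]: (2.68+1.75)/2 × 1 = 2.215
  [8→9]: (1.75+1.14)/2 × 1 = 1.445
  Sum = 141.135 mg/L·hr
IV tail: 1.14/0.43 = 2.651; AUC_iv,0→∞ = 141.135 + 2.651 = 143.786 mg/L·hr
Trapezoidal AUC_0→9.5 (buccal film):
  [0→0.5]: (0.00+36.09)/2 × 0.5 = 9.0225
  [0.5→4.5]: (36.09+11.17)/2 × 4 = 94.52
  [4.5→6.5]: (11.17+4.73)/2 × 2 = 15.9
  [6.5→8.5]: (4.73+2.00)/2 × 2 = 6.73
  [8.5→9.5]: (2.00+1.30)/2 × 1 = 1.65
  Sum = 127.8225 mg/L·hr
buccal film tail: 1.30/0.43 = 3.023; AUC_ev,0→∞ = 127.8225 + 3.023 = 130.8455 mg/L·hr
F = (AUC_ev/D_ev)/(AUC_iv/D_iv) = (130.8455/625)/(143.786/250) = 0.2093528/0.575144 = 0.3640

F = 0.364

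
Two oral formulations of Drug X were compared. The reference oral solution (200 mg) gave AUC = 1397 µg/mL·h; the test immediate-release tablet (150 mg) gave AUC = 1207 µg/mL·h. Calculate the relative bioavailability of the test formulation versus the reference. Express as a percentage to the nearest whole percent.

F_rel = (AUC_test/D_test) / (AUC_ref/D_ref)
      = (1207/150) / (1397/200)
      = 8.04667 / 6.985 = 1.1520 = 115.20%

F_rel = 115%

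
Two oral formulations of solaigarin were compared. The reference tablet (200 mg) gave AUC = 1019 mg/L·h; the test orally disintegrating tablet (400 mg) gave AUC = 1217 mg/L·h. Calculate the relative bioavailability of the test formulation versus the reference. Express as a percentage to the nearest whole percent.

F_rel = 60%

F_rel = (AUC_test/D_test) / (AUC_ref/D_ref)
      = (1217/400) / (1019/200)
      = 3.0425 / 5.095 = 0.5972 = 59.72%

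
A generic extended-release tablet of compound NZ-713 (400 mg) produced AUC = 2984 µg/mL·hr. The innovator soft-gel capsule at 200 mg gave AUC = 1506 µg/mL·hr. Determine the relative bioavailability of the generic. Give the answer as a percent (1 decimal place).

F_rel = (AUC_test/D_test) / (AUC_ref/D_ref)
      = (2984/400) / (1506/200)
      = 7.46 / 7.53 = 0.9907 = 99.07%

F_rel = 99.1%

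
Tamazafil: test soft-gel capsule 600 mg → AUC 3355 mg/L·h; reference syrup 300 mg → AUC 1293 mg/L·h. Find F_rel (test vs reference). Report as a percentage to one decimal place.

F_rel = 129.7%

F_rel = (AUC_test/D_test) / (AUC_ref/D_ref)
      = (3355/600) / (1293/300)
      = 5.59167 / 4.31 = 1.2974 = 129.74%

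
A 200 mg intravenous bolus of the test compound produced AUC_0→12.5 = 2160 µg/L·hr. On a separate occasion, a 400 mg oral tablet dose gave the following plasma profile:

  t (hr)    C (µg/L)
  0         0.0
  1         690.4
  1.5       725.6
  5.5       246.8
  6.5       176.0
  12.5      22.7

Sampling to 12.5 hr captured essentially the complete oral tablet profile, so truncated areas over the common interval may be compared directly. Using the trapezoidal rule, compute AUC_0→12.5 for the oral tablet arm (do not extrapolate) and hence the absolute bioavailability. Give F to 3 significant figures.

F = 0.799

Trapezoidal AUC_0→12.5 (oral tablet):
  [0→1]: (0.0+690.4)/2 × 1 = 345.2
  [1→1.5]: (690.4+725.6)/2 × 0.5 = 354.0
  [1.5→5.5]: (725.6+246.8)/2 × 4 = 1944.8
  [5.5→6.5]: (246.8+176.0)/2 × 1 = 211.4
  [6.5→12.5]: (176.0+22.7)/2 × 6 = 596.1
  Sum = 3451.5 µg/L·hr
F = (AUC_ev/D_ev)/(AUC_iv/D_iv) = (3451.5/400)/(2160/200) = 8.62875/10.8 = 0.7990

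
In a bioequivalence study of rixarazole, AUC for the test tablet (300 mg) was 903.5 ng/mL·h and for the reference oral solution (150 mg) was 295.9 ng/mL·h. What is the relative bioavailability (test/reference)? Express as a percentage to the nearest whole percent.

F_rel = 153%

F_rel = (AUC_test/D_test) / (AUC_ref/D_ref)
      = (903.5/300) / (295.9/150)
      = 3.01167 / 1.97267 = 1.5267 = 152.67%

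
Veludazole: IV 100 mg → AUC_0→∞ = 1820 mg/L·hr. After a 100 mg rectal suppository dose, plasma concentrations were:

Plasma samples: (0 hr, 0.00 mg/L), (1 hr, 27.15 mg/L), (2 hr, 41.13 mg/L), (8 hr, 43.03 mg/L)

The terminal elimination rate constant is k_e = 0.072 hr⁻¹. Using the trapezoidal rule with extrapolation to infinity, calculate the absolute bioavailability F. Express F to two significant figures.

Trapezoidal AUC_0→8 (rectal suppository):
  [0→1]: (0.00+27.15)/2 × 1 = 13.575
  [1→2]: (27.15+41.13)/2 × 1 = 34.14
  [2→8]: (41.13+43.03)/2 × 6 = 252.48
  Sum = 300.195 mg/L·hr
Tail: C_last/k_e = 43.03/0.072 = 597.639
AUC_0→∞ (rectal suppository) = 300.195 + 597.639 = 897.834 mg/L·hr
F = (AUC_ev/D_ev)/(AUC_iv/D_iv) = (897.834/100)/(1820/100) = 8.97834/18.2 = 0.4933

F = 0.49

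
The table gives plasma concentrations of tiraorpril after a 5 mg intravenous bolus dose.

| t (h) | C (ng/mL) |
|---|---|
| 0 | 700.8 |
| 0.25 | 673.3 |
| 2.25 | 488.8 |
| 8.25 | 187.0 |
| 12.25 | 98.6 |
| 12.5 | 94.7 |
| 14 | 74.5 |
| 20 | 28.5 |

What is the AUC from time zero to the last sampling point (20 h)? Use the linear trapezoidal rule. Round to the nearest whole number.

Trapezoidal AUC_0→20:
  [0→0.25]: (700.8+673.3)/2 × 0.25 = 171.7625
  [0.25→2.25]: (673.3+488.8)/2 × 2 = 1162.1
  [2.25→8.25]: (488.8+187.0)/2 × 6 = 2027.4
  [8.25→12.25]: (187.0+98.6)/2 × 4 = 571.2
  [12.25→12.5]: (98.6+94.7)/2 × 0.25 = 24.1625
  [12.5→14]: (94.7+74.5)/2 × 1.5 = 126.9
  [14→20]: (74.5+28.5)/2 × 6 = 309.0
  Sum = 4392.525 ng/mL·h

AUC = 4393 ng/mL·h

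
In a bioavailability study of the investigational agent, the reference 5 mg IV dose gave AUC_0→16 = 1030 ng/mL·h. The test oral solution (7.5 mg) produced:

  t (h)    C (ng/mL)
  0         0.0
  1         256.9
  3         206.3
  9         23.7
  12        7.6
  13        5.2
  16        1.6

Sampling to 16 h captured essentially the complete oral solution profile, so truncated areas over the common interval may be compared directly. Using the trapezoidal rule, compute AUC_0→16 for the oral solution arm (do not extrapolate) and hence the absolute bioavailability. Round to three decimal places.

Trapezoidal AUC_0→16 (oral solution):
  [0→1]: (0.0+256.9)/2 × 1 = 128.45
  [1→3]: (256.9+206.3)/2 × 2 = 463.2
  [3→9]: (206.3+23.7)/2 × 6 = 690.0
  [9→12]: (23.7+7.6)/2 × 3 = 46.95
  [12→13]: (7.6+5.2)/2 × 1 = 6.4
  [13→16]: (5.2+1.6)/2 × 3 = 10.2
  Sum = 1345.2 ng/mL·h
F = (AUC_ev/D_ev)/(AUC_iv/D_iv) = (1345.2/7.5)/(1030/5) = 179.36/206 = 0.8707

F = 0.871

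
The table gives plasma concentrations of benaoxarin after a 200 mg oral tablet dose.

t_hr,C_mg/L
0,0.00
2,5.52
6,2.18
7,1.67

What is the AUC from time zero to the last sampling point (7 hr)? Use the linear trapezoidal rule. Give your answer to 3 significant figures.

AUC = 22.8 mg/L·hr

Trapezoidal AUC_0→7:
  [0→2]: (0.00+5.52)/2 × 2 = 5.52
  [2→6]: (5.52+2.18)/2 × 4 = 15.4
  [6→7]: (2.18+1.67)/2 × 1 = 1.925
  Sum = 22.845 mg/L·hr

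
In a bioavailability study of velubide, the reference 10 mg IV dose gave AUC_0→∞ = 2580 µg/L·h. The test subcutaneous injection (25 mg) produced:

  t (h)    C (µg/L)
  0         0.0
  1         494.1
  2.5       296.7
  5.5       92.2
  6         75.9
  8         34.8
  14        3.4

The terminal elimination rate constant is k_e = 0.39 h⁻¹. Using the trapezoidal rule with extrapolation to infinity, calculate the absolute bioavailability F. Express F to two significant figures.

F = 0.26

Trapezoidal AUC_0→14 (subcutaneous injection):
  [0→1]: (0.0+494.1)/2 × 1 = 247.05
  [1→2.5]: (494.1+296.7)/2 × 1.5 = 593.1
  [2.5→5.5]: (296.7+92.2)/2 × 3 = 583.35
  [5.5→6]: (92.2+75.9)/2 × 0.5 = 42.025
  [6→8]: (75.9+34.8)/2 × 2 = 110.7
  [8→14]: (34.8+3.4)/2 × 6 = 114.6
  Sum = 1690.825 µg/L·h
Tail: C_last/k_e = 3.4/0.39 = 8.718
AUC_0→∞ (subcutaneous injection) = 1690.825 + 8.718 = 1699.543 µg/L·h
F = (AUC_ev/D_ev)/(AUC_iv/D_iv) = (1699.543/25)/(2580/10) = 67.98172/258 = 0.2635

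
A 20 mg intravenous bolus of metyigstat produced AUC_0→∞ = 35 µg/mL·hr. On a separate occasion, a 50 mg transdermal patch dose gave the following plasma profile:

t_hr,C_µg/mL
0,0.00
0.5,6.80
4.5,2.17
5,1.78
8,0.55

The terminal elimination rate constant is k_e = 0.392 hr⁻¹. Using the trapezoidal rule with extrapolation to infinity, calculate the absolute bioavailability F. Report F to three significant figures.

F = 0.292

Trapezoidal AUC_0→8 (transdermal patch):
  [0→0.5]: (0.00+6.80)/2 × 0.5 = 1.7
  [0.5→4.5]: (6.80+2.17)/2 × 4 = 17.94
  [4.5→5]: (2.17+1.78)/2 × 0.5 = 0.9875
  [5→8]: (1.78+0.55)/2 × 3 = 3.495
  Sum = 24.1225 µg/mL·hr
Tail: C_last/k_e = 0.55/0.392 = 1.403
AUC_0→∞ (transdermal patch) = 24.1225 + 1.403 = 25.5255 µg/mL·hr
F = (AUC_ev/D_ev)/(AUC_iv/D_iv) = (25.5255/50)/(35/20) = 0.51051/1.75 = 0.2917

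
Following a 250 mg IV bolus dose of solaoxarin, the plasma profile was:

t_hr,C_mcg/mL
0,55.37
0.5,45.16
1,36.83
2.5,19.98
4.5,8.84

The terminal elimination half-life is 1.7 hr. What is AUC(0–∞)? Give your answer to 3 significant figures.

AUC = 139 mcg/mL·hr

Trapezoidal AUC_0→4.5:
  [0→0.5]: (55.37+45.16)/2 × 0.5 = 25.1325
  [0.5→1]: (45.16+36.83)/2 × 0.5 = 20.4975
  [1→2.5]: (36.83+19.98)/2 × 1.5 = 42.6075
  [2.5→4.5]: (19.98+8.84)/2 × 2 = 28.82
  Sum = 117.0575 mcg/mL·hr
k_e = ln2 / t½ = 0.693147 / 1.7 = 0.4077 hr^-1
Extrapolated tail: C_last / k_e = 8.84 / 0.4077 = 21.683
AUC_0→∞ = 117.0575 + 21.683 = 138.7405 mcg/mL·hr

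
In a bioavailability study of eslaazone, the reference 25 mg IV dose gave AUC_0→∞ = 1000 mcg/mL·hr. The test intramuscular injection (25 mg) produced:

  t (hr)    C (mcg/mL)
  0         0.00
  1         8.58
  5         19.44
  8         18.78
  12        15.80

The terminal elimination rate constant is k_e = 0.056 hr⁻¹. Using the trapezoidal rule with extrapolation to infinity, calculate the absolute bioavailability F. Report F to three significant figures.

F = 0.469

Trapezoidal AUC_0→12 (intramuscular injection):
  [0→1]: (0.00+8.58)/2 × 1 = 4.29
  [1→5]: (8.58+19.44)/2 × 4 = 56.04
  [5→8]: (19.44+18.78)/2 × 3 = 57.33
  [8→12]: (18.78+15.80)/2 × 4 = 69.16
  Sum = 186.82 mcg/mL·hr
Tail: C_last/k_e = 15.80/0.056 = 282.143
AUC_0→∞ (intramuscular injection) = 186.82 + 282.143 = 468.963 mcg/mL·hr
F = (AUC_ev/D_ev)/(AUC_iv/D_iv) = (468.963/25)/(1000/25) = 18.75852/40 = 0.4690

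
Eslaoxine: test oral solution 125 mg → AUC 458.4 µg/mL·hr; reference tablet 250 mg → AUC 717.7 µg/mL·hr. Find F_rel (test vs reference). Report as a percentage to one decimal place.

F_rel = 127.7%

F_rel = (AUC_test/D_test) / (AUC_ref/D_ref)
      = (458.4/125) / (717.7/250)
      = 3.6672 / 2.8708 = 1.2774 = 127.74%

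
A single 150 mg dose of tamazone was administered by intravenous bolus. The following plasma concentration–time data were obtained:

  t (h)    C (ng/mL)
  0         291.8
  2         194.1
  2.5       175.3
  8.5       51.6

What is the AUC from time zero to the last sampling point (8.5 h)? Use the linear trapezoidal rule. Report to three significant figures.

Trapezoidal AUC_0→8.5:
  [0→2]: (291.8+194.1)/2 × 2 = 485.9
  [2→2.5]: (194.1+175.3)/2 × 0.5 = 92.35
  [2.5→8.5]: (175.3+51.6)/2 × 6 = 680.7
  Sum = 1258.95 ng/mL·h

AUC = 1260 ng/mL·h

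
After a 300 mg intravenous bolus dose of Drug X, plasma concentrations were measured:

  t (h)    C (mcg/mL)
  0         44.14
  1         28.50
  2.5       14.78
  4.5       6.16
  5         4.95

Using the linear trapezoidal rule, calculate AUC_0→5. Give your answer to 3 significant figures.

AUC = 92.5 mcg/mL·h

Trapezoidal AUC_0→5:
  [0→1]: (44.14+28.50)/2 × 1 = 36.32
  [1→2.5]: (28.50+14.78)/2 × 1.5 = 32.46
  [2.5→4.5]: (14.78+6.16)/2 × 2 = 20.94
  [4.5→5]: (6.16+4.95)/2 × 0.5 = 2.7775
  Sum = 92.4975 mcg/mL·h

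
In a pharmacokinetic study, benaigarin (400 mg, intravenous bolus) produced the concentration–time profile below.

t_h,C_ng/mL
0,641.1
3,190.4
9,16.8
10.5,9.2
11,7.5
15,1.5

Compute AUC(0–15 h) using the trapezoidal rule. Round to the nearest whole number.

Trapezoidal AUC_0→15:
  [0→3]: (641.1+190.4)/2 × 3 = 1247.25
  [3→9]: (190.4+16.8)/2 × 6 = 621.6
  [9→10.5]: (16.8+9.2)/2 × 1.5 = 19.5
  [10.5→11]: (9.2+7.5)/2 × 0.5 = 4.175
  [11→15]: (7.5+1.5)/2 × 4 = 18.0
  Sum = 1910.525 ng/mL·h

AUC = 1911 ng/mL·h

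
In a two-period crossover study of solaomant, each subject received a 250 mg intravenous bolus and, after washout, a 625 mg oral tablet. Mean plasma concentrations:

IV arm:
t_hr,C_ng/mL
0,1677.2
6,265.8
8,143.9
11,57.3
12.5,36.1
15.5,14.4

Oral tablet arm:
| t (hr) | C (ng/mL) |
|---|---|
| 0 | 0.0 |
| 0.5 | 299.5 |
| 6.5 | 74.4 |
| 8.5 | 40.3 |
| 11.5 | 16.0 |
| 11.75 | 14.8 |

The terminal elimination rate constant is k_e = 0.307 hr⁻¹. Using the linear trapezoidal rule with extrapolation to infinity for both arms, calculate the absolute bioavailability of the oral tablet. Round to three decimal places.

Trapezoidal AUC_0→15.5 (IV):
  [0→6]: (1677.2+265.8)/2 × 6 = 5829.0
  [6→8]: (265.8+143.9)/2 × 2 = 409.7
  [8→11]: (143.9+57.3)/2 × 3 = 301.8
  [11→12.5]: (57.3+36.1)/2 × 1.5 = 70.05
  [12.5→15.5]: (36.1+14.4)/2 × 3 = 75.75
  Sum = 6686.3 ng/mL·hr
IV tail: 14.4/0.307 = 46.906; AUC_iv,0→∞ = 6686.3 + 46.906 = 6733.206 ng/mL·hr
Trapezoidal AUC_0→11.75 (oral tablet):
  [0→0.5]: (0.0+299.5)/2 × 0.5 = 74.875
  [0.5→6.5]: (299.5+74.4)/2 × 6 = 1121.7
  [6.5→8.5]: (74.4+40.3)/2 × 2 = 114.7
  [8.5→11.5]: (40.3+16.0)/2 × 3 = 84.45
  [11.5→11.75]: (16.0+14.8)/2 × 0.25 = 3.85
  Sum = 1399.575 ng/mL·hr
oral tablet tail: 14.8/0.307 = 48.208; AUC_ev,0→∞ = 1399.575 + 48.208 = 1447.783 ng/mL·hr
F = (AUC_ev/D_ev)/(AUC_iv/D_iv) = (1447.783/625)/(6733.206/250) = 2.3164528/26.932824 = 0.0860

F = 0.086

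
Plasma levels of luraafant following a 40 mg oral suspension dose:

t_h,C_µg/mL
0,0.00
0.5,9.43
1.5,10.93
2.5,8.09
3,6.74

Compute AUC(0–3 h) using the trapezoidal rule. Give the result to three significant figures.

Trapezoidal AUC_0→3:
  [0→0.5]: (0.00+9.43)/2 × 0.5 = 2.3575
  [0.5→1.5]: (9.43+10.93)/2 × 1 = 10.18
  [1.5→2.5]: (10.93+8.09)/2 × 1 = 9.51
  [2.5→3]: (8.09+6.74)/2 × 0.5 = 3.7075
  Sum = 25.755 µg/mL·h

AUC = 25.8 µg/mL·h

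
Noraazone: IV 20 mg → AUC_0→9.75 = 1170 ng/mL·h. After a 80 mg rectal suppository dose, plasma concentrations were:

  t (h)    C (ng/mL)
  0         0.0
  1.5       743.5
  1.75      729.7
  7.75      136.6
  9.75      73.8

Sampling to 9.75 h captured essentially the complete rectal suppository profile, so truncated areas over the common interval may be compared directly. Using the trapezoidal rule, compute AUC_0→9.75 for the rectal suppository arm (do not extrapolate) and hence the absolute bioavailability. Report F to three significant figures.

F = 0.759

Trapezoidal AUC_0→9.75 (rectal suppository):
  [0→1.5]: (0.0+743.5)/2 × 1.5 = 557.625
  [1.5→1.75]: (743.5+729.7)/2 × 0.25 = 184.15
  [1.75→7.75]: (729.7+136.6)/2 × 6 = 2598.9
  [7.75→9.75]: (136.6+73.8)/2 × 2 = 210.4
  Sum = 3551.075 ng/mL·h
F = (AUC_ev/D_ev)/(AUC_iv/D_iv) = (3551.075/80)/(1170/20) = 44.3884/58.5 = 0.7588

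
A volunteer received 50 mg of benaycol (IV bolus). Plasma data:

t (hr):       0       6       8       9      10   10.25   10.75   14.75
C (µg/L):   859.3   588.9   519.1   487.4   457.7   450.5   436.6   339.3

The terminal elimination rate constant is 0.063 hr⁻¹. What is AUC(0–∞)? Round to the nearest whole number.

AUC = 13701 µg/L·hr

Trapezoidal AUC_0→14.75:
  [0→6]: (859.3+588.9)/2 × 6 = 4344.6
  [6→8]: (588.9+519.1)/2 × 2 = 1108.0
  [8→9]: (519.1+487.4)/2 × 1 = 503.25
  [9→10]: (487.4+457.7)/2 × 1 = 472.55
  [10→10.25]: (457.7+450.5)/2 × 0.25 = 113.525
  [10.25→10.75]: (450.5+436.6)/2 × 0.5 = 221.775
  [10.75→14.75]: (436.6+339.3)/2 × 4 = 1551.8
  Sum = 8315.5 µg/L·hr
Extrapolated tail: C_last / k_e = 339.3 / 0.063 = 5385.714
AUC_0→∞ = 8315.5 + 5385.714 = 13701.214 µg/L·hr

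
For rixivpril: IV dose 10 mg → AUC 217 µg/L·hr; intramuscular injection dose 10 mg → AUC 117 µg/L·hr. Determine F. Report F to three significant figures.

F = 0.539

F = (AUC_ev / D_ev) / (AUC_iv / D_iv)
  = (117/10) / (217/10)
  = 11.7 / 21.7 = 0.5392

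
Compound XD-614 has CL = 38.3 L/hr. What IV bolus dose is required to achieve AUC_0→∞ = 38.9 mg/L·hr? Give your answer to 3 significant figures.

Dose = 1490 mg

Dose_iv = CL × AUC_0→∞
     = 38.3 × 38.9 = 1489.87 mg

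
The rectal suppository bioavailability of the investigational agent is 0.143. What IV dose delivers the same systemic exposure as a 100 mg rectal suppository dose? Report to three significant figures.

Systemic exposure from an extravascular dose = F × D_ev, so the equivalent IV dose is F × D_ev.
D_iv = F × D_ev = 0.143 × 100 = 14.3 mg

D_iv = 14.3 mg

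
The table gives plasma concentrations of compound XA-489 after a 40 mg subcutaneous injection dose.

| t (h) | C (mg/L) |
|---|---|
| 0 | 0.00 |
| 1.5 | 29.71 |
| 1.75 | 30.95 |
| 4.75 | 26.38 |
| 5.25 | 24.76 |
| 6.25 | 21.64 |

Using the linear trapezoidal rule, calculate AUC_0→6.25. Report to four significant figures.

Trapezoidal AUC_0→6.25:
  [0→1.5]: (0.00+29.71)/2 × 1.5 = 22.2825
  [1.5→1.75]: (29.71+30.95)/2 × 0.25 = 7.5825
  [1.75→4.75]: (30.95+26.38)/2 × 3 = 85.995
  [4.75→5.25]: (26.38+24.76)/2 × 0.5 = 12.785
  [5.25→6.25]: (24.76+21.64)/2 × 1 = 23.2
  Sum = 151.845 mg/L·h

AUC = 151.8 mg/L·h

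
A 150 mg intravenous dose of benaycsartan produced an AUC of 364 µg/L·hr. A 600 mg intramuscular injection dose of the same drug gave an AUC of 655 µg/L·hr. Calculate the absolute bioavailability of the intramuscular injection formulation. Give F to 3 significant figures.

F = 0.450

F = (AUC_ev / D_ev) / (AUC_iv / D_iv)
  = (655/600) / (364/150)
  = 1.09167 / 2.42667 = 0.4499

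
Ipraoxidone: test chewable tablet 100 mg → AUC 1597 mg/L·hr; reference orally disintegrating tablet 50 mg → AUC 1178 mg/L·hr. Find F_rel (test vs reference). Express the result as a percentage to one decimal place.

F_rel = 67.8%

F_rel = (AUC_test/D_test) / (AUC_ref/D_ref)
      = (1597/100) / (1178/50)
      = 15.97 / 23.56 = 0.6778 = 67.78%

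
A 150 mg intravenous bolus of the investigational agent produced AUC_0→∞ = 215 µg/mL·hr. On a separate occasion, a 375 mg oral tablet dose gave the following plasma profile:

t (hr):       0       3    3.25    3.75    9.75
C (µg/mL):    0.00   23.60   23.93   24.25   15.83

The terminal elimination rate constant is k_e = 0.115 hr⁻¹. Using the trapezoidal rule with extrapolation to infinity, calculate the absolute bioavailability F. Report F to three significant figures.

F = 0.579

Trapezoidal AUC_0→9.75 (oral tablet):
  [0→3]: (0.00+23.60)/2 × 3 = 35.4
  [3→3.25]: (23.60+23.93)/2 × 0.25 = 5.94125
  [3.25→3.75]: (23.93+24.25)/2 × 0.5 = 12.045
  [3.75→9.75]: (24.25+15.83)/2 × 6 = 120.24
  Sum = 173.62625 µg/mL·hr
Tail: C_last/k_e = 15.83/0.115 = 137.652
AUC_0→∞ (oral tablet) = 173.62625 + 137.652 = 311.27825 µg/mL·hr
F = (AUC_ev/D_ev)/(AUC_iv/D_iv) = (311.27825/375)/(215/150) = 0.830075/1.43333 = 0.5791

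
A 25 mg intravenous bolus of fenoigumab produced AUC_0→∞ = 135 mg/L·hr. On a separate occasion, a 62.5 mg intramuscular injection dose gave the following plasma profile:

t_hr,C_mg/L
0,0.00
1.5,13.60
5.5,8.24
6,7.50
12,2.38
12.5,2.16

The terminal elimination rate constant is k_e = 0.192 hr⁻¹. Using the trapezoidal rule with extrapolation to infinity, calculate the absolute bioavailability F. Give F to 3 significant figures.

F = 0.296

Trapezoidal AUC_0→12.5 (intramuscular injection):
  [0→1.5]: (0.00+13.60)/2 × 1.5 = 10.2
  [1.5→5.5]: (13.60+8.24)/2 × 4 = 43.68
  [5.5→6]: (8.24+7.50)/2 × 0.5 = 3.935
  [6→12]: (7.50+2.38)/2 × 6 = 29.64
  [12→12.5]: (2.38+2.16)/2 × 0.5 = 1.135
  Sum = 88.59 mg/L·hr
Tail: C_last/k_e = 2.16/0.192 = 11.250
AUC_0→∞ (intramuscular injection) = 88.59 + 11.250 = 99.84 mg/L·hr
F = (AUC_ev/D_ev)/(AUC_iv/D_iv) = (99.84/62.5)/(135/25) = 1.59744/5.4 = 0.2958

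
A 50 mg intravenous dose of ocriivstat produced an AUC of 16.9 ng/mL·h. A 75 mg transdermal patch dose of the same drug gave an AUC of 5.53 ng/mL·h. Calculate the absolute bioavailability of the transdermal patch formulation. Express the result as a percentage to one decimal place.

F = (AUC_ev / D_ev) / (AUC_iv / D_iv)
  = (5.53/75) / (16.9/50)
  = 0.0737333 / 0.338 = 0.2181
  = 21.81%

F = 21.8%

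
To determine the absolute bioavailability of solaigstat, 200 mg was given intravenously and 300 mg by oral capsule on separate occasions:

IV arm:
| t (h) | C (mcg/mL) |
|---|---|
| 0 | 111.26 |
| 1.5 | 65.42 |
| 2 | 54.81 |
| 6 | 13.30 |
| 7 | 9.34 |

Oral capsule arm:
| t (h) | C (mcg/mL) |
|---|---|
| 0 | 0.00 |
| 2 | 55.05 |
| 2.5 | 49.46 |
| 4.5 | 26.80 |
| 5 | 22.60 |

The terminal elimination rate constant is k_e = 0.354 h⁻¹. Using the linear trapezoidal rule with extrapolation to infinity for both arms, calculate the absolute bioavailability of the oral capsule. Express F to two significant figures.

F = 0.46

Trapezoidal AUC_0→7 (IV):
  [0→1.5]: (111.26+65.42)/2 × 1.5 = 132.51
  [1.5→2]: (65.42+54.81)/2 × 0.5 = 30.0575
  [2→6]: (54.81+13.30)/2 × 4 = 136.22
  [6→7]: (13.30+9.34)/2 × 1 = 11.32
  Sum = 310.1075 mcg/mL·h
IV tail: 9.34/0.354 = 26.384; AUC_iv,0→∞ = 310.1075 + 26.384 = 336.4915 mcg/mL·h
Trapezoidal AUC_0→5 (oral capsule):
  [0→2]: (0.00+55.05)/2 × 2 = 55.05
  [2→2.5]: (55.05+49.46)/2 × 0.5 = 26.1275
  [2.5→4.5]: (49.46+26.80)/2 × 2 = 76.26
  [4.5→5]: (26.80+22.60)/2 × 0.5 = 12.35
  Sum = 169.7875 mcg/mL·h
oral capsule tail: 22.60/0.354 = 63.842; AUC_ev,0→∞ = 169.7875 + 63.842 = 233.6295 mcg/mL·h
F = (AUC_ev/D_ev)/(AUC_iv/D_iv) = (233.6295/300)/(336.4915/200) = 0.778765/1.6824575 = 0.4629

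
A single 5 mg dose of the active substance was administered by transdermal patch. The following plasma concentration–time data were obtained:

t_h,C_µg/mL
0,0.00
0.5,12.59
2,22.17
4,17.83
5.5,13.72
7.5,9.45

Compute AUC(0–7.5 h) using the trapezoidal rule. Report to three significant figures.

Trapezoidal AUC_0→7.5:
  [0→0.5]: (0.00+12.59)/2 × 0.5 = 3.1475
  [0.5→2]: (12.59+22.17)/2 × 1.5 = 26.07
  [2→4]: (22.17+17.83)/2 × 2 = 40.0
  [4→5.5]: (17.83+13.72)/2 × 1.5 = 23.6625
  [5.5→7.5]: (13.72+9.45)/2 × 2 = 23.17
  Sum = 116.05 µg/mL·h

AUC = 116 µg/mL·h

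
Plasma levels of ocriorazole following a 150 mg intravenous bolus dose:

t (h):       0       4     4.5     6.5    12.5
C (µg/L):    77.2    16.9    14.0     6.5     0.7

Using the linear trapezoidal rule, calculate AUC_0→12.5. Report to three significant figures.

AUC = 238 µg/L·h

Trapezoidal AUC_0→12.5:
  [0→4]: (77.2+16.9)/2 × 4 = 188.2
  [4→4.5]: (16.9+14.0)/2 × 0.5 = 7.725
  [4.5→6.5]: (14.0+6.5)/2 × 2 = 20.5
  [6.5→12.5]: (6.5+0.7)/2 × 6 = 21.6
  Sum = 238.025 µg/L·h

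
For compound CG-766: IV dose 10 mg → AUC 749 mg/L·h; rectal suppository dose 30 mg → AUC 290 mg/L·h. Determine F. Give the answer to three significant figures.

F = 0.129

F = (AUC_ev / D_ev) / (AUC_iv / D_iv)
  = (290/30) / (749/10)
  = 9.66667 / 74.9 = 0.1291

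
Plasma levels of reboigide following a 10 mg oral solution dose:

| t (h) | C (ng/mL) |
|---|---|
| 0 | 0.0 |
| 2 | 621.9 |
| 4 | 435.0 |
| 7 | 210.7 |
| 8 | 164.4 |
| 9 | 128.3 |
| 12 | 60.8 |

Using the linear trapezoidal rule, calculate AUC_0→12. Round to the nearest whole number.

Trapezoidal AUC_0→12:
  [0→2]: (0.0+621.9)/2 × 2 = 621.9
  [2→4]: (621.9+435.0)/2 × 2 = 1056.9
  [4→7]: (435.0+210.7)/2 × 3 = 968.55
  [7→8]: (210.7+164.4)/2 × 1 = 187.55
  [8→9]: (164.4+128.3)/2 × 1 = 146.35
  [9→12]: (128.3+60.8)/2 × 3 = 283.65
  Sum = 3264.9 ng/mL·h

AUC = 3265 ng/mL·h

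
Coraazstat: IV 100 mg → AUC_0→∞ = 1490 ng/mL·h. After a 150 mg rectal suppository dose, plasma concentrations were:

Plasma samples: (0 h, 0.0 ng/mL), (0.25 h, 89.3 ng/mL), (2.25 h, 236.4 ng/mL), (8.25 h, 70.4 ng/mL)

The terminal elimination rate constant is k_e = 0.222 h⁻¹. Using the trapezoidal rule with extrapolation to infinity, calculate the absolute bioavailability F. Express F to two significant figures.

F = 0.70

Trapezoidal AUC_0→8.25 (rectal suppository):
  [0→0.25]: (0.0+89.3)/2 × 0.25 = 11.1625
  [0.25→2.25]: (89.3+236.4)/2 × 2 = 325.7
  [2.25→8.25]: (236.4+70.4)/2 × 6 = 920.4
  Sum = 1257.2625 ng/mL·h
Tail: C_last/k_e = 70.4/0.222 = 317.117
AUC_0→∞ (rectal suppository) = 1257.2625 + 317.117 = 1574.3795 ng/mL·h
F = (AUC_ev/D_ev)/(AUC_iv/D_iv) = (1574.3795/150)/(1490/100) = 10.4959/14.9 = 0.7044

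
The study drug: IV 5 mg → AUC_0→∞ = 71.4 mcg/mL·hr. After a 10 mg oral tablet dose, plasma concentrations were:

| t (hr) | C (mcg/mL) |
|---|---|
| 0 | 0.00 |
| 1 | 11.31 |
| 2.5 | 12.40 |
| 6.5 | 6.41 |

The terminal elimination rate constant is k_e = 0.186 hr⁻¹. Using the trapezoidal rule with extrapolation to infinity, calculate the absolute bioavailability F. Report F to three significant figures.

Trapezoidal AUC_0→6.5 (oral tablet):
  [0→1]: (0.00+11.31)/2 × 1 = 5.655
  [1→2.5]: (11.31+12.40)/2 × 1.5 = 17.7825
  [2.5→6.5]: (12.40+6.41)/2 × 4 = 37.62
  Sum = 61.0575 mcg/mL·hr
Tail: C_last/k_e = 6.41/0.186 = 34.462
AUC_0→∞ (oral tablet) = 61.0575 + 34.462 = 95.5195 mcg/mL·hr
F = (AUC_ev/D_ev)/(AUC_iv/D_iv) = (95.5195/10)/(71.4/5) = 9.55195/14.28 = 0.6689

F = 0.669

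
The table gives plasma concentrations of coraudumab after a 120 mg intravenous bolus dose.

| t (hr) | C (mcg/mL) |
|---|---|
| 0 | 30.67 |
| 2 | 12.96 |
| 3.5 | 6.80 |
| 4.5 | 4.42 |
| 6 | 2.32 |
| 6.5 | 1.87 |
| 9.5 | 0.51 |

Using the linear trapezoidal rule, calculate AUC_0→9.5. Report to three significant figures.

Trapezoidal AUC_0→9.5:
  [0→2]: (30.67+12.96)/2 × 2 = 43.63
  [2→3.5]: (12.96+6.80)/2 × 1.5 = 14.82
  [3.5→4.5]: (6.80+4.42)/2 × 1 = 5.61
  [4.5→6]: (4.42+2.32)/2 × 1.5 = 5.055
  [6→6.5]: (2.32+1.87)/2 × 0.5 = 1.0475
  [6.5→9.5]: (1.87+0.51)/2 × 3 = 3.57
  Sum = 73.7325 mcg/mL·hr

AUC = 73.7 mcg/mL·hr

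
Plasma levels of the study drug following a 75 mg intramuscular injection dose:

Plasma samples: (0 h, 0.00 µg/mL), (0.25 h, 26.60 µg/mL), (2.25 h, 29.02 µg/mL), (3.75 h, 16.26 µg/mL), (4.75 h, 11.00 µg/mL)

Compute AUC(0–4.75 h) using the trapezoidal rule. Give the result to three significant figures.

AUC = 107 µg/mL·h

Trapezoidal AUC_0→4.75:
  [0→0.25]: (0.00+26.60)/2 × 0.25 = 3.325
  [0.25→2.25]: (26.60+29.02)/2 × 2 = 55.62
  [2.25→3.75]: (29.02+16.26)/2 × 1.5 = 33.96
  [3.75→4.75]: (16.26+11.00)/2 × 1 = 13.63
  Sum = 106.535 µg/mL·h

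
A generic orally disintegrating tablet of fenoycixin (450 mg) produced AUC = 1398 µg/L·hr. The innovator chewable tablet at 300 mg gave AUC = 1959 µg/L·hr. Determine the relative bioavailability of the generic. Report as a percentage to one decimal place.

F_rel = 47.6%

F_rel = (AUC_test/D_test) / (AUC_ref/D_ref)
      = (1398/450) / (1959/300)
      = 3.10667 / 6.53 = 0.4758 = 47.58%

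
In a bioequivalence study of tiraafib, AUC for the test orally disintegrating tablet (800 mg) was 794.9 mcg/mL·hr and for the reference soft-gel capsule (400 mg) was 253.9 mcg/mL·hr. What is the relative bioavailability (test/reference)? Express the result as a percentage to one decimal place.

F_rel = (AUC_test/D_test) / (AUC_ref/D_ref)
      = (794.9/800) / (253.9/400)
      = 0.993625 / 0.63475 = 1.5654 = 156.54%

F_rel = 156.5%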